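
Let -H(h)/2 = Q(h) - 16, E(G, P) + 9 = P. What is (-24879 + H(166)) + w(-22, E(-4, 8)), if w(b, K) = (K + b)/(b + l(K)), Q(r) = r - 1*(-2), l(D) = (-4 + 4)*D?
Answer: -554003/22 ≈ -25182.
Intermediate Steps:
l(D) = 0 (l(D) = 0*D = 0)
Q(r) = 2 + r (Q(r) = r + 2 = 2 + r)
E(G, P) = -9 + P
w(b, K) = (K + b)/b (w(b, K) = (K + b)/(b + 0) = (K + b)/b)
H(h) = 28 - 2*h (H(h) = -2*((2 + h) - 16) = -2*(-14 + h) = 28 - 2*h)
(-24879 + H(166)) + w(-22, E(-4, 8)) = (-24879 + (28 - 2*166)) + ((-9 + 8) - 22)/(-22) = (-24879 + (28 - 332)) - (-1 - 22)/22 = (-24879 - 304) - 1/22*(-23) = -25183 + 23/22 = -554003/22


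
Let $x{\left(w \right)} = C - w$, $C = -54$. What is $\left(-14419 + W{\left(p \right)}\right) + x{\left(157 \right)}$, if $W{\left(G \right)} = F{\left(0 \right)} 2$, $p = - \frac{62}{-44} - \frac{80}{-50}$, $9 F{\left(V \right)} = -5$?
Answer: $- \frac{131680}{9} \approx -14631.0$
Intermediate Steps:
$F{\left(V \right)} = - \frac{5}{9}$ ($F{\left(V \right)} = \frac{1}{9} \left(-5\right) = - \frac{5}{9}$)
$x{\left(w \right)} = -54 - w$
$p = \frac{331}{110}$ ($p = \left(-62\right) \left(- \frac{1}{44}\right) - - \frac{8}{5} = \frac{31}{22} + \frac{8}{5} = \frac{331}{110} \approx 3.0091$)
$W{\left(G \right)} = - \frac{10}{9}$ ($W{\left(G \right)} = \left(- \frac{5}{9}\right) 2 = - \frac{10}{9}$)
$\left(-14419 + W{\left(p \right)}\right) + x{\left(157 \right)} = \left(-14419 - \frac{10}{9}\right) - 211 = - \frac{129781}{9} - 211 = - \frac{131680}{9}$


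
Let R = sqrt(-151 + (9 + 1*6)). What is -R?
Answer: -2*I*sqrt(34) ≈ -11.662*I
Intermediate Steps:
R = 2*I*sqrt(34) (R = sqrt(-151 + (9 + 6)) = sqrt(-151 + 15) = sqrt(-136) = 2*I*sqrt(34) ≈ 11.662*I)
-R = -2*I*sqrt(34)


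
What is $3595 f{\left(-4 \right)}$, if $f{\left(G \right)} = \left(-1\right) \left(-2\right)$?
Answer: $7190$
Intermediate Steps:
$f{\left(G \right)} = 2$
$3595 f{\left(-4 \right)} = 3595 \cdot 2 = 7190$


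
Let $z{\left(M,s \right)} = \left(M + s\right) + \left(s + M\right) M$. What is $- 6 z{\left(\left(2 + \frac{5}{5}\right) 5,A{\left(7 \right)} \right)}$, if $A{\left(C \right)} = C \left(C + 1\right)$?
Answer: $-6816$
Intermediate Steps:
$A{\left(C \right)} = C \left(1 + C\right)$
$z{\left(M,s \right)} = M + s + M \left(M + s\right)$ ($z{\left(M,s \right)} = \left(M + s\right) + \left(M + s\right) M = \left(M + s\right) + M \left(M + s\right) = M + s + M \left(M + s\right)$)
$- 6 z{\left(\left(2 + \frac{5}{5}\right) 5,A{\left(7 \right)} \right)} = - 6 \left(\left(2 + \frac{5}{5}\right) 5 + 7 \left(1 + 7\right) + \left(\left(2 + \frac{5}{5}\right) 5\right)^{2} + \left(2 + \frac{5}{5}\right) 5 \cdot 7 \left(1 + 7\right)\right) = - 6 \left(\left(2 + 5 \cdot \frac{1}{5}\right) 5 + 7 \cdot 8 + \left(\left(2 + 5 \cdot \frac{1}{5}\right) 5\right)^{2} + \left(2 + 5 \cdot \frac{1}{5}\right) 5 \cdot 7 \cdot 8\right) = - 6 \left(\left(2 + 1\right) 5 + 56 + \left(\left(2 + 1\right) 5\right)^{2} + \left(2 + 1\right) 5 \cdot 56\right) = - 6 \left(3 \cdot 5 + 56 + \left(3 \cdot 5\right)^{2} + 3 \cdot 5 \cdot 56\right) = - 6 \left(15 + 56 + 15^{2} + 15 \cdot 56\right) = - 6 \left(15 + 56 + 225 + 840\right) = \left(-6\right) 1136 = -6816$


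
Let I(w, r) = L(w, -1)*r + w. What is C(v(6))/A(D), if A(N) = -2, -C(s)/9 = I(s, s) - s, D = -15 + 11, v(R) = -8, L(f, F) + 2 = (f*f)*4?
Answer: -9144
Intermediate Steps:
L(f, F) = -2 + 4*f**2 (L(f, F) = -2 + (f*f)*4 = -2 + f**2*4 = -2 + 4*f**2)
I(w, r) = w + r*(-2 + 4*w**2) (I(w, r) = (-2 + 4*w**2)*r + w = r*(-2 + 4*w**2) + w = w + r*(-2 + 4*w**2))
D = -4
C(s) = -18*s*(-1 + 2*s**2) (C(s) = -9*((s + 2*s*(-1 + 2*s**2)) - s) = -18*s*(-1 + 2*s**2))
C(v(6))/A(D) = (-36*(-8)**3 + 18*(-8))/(-2) = (-36*(-512) - 144)*(-1/2) = (18432 - 144)*(-1/2) = 18288*(-1/2) = -9144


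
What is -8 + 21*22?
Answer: 454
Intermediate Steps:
-8 + 21*22 = -8 + 462 = 454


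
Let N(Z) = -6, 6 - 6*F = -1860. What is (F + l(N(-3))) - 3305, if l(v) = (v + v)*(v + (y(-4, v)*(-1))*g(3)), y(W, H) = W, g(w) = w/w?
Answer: -2970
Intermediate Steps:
F = 311 (F = 1 - ⅙*(-1860) = 1 + 310 = 311)
g(w) = 1
l(v) = 2*v*(4 + v) (l(v) = (v + v)*(v - 4*(-1)*1) = (2*v)*(v + 4*1) = (2*v)*(v + 4) = (2*v)*(4 + v) = 2*v*(4 + v))
(F + l(N(-3))) - 3305 = (311 + 2*(-6)*(4 - 6)) - 3305 = (311 + 2*(-6)*(-2)) - 3305 = (311 + 24) - 3305 = 335 - 3305 = -2970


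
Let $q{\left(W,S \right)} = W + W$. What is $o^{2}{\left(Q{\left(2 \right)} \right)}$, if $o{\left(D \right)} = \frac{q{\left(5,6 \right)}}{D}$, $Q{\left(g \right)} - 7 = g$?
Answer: $\frac{100}{81} \approx 1.2346$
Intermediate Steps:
$Q{\left(g \right)} = 7 + g$
$q{\left(W,S \right)} = 2 W$
$o{\left(D \right)} = \frac{10}{D}$ ($o{\left(D \right)} = \frac{2 \cdot 5}{D} = \frac{10}{D}$)
$o^{2}{\left(Q{\left(2 \right)} \right)} = \left(\frac{10}{7 + 2}\right)^{2} = \left(\frac{10}{9}\right)^{2} = \frac{100}{81}$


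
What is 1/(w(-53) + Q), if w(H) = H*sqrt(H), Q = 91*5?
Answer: 455/355902 + 53*I*sqrt(53)/355902 ≈ 0.0012784 + 0.0010841*I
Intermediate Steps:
Q = 455
w(H) = H**(3/2)
1/(w(-53) + Q) = 1/((-53)**(3/2) + 455) = 1/(-53*I*sqrt(53) + 455) = 1/(455 - 53*I*sqrt(53))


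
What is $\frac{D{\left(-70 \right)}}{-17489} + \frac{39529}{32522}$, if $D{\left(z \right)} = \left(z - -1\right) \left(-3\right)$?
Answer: $\frac{97798661}{81253894} \approx 1.2036$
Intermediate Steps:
$D{\left(z \right)} = -3 - 3 z$ ($D{\left(z \right)} = \left(z + \left(-1 + 2\right)\right) \left(-3\right) = \left(z + 1\right) \left(-3\right) = \left(1 + z\right) \left(-3\right) = -3 - 3 z$)
$\frac{D{\left(-70 \right)}}{-17489} + \frac{39529}{32522} = \frac{-3 - -210}{-17489} + \frac{39529}{32522} = \left(-3 + 210\right) \left(- \frac{1}{17489}\right) + 39529 \cdot \frac{1}{32522} = 207 \left(- \frac{1}{17489}\right) + \frac{5647}{4646} = - \frac{207}{17489} + \frac{5647}{4646} = \frac{97798661}{81253894}$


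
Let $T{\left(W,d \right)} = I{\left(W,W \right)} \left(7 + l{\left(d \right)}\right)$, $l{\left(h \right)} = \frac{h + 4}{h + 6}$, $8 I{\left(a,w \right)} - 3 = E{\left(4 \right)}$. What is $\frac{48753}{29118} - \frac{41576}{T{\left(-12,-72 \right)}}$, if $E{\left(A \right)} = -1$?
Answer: $- \frac{53262532077}{2572090} \approx -20708.0$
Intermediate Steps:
$I{\left(a,w \right)} = \frac{1}{4}$ ($I{\left(a,w \right)} = \frac{3}{8} + \frac{1}{8} \left(-1\right) = \frac{3}{8} - \frac{1}{8} = \frac{1}{4}$)
$l{\left(h \right)} = \frac{4 + h}{6 + h}$
$T{\left(W,d \right)} = \frac{7}{4} + \frac{4 + d}{4 \left(6 + d\right)}$ ($T{\left(W,d \right)} = \frac{7 + \frac{4 + d}{6 + d}}{4} = \frac{7}{4} + \frac{4 + d}{4 \left(6 + d\right)}$)
$\frac{48753}{29118} - \frac{41576}{T{\left(-12,-72 \right)}} = \frac{48753}{29118} - \frac{41576}{\frac{1}{2} \frac{1}{6 - 72} \left(23 + 4 \left(-72\right)\right)} = 48753 \cdot \frac{1}{29118} - \frac{41576}{\frac{1}{2} \frac{1}{-66} \left(23 - 288\right)} = \frac{16251}{9706} - \frac{41576}{\frac{1}{2} \left(- \frac{1}{66}\right) \left(-265\right)} = \frac{16251}{9706} - \frac{41576}{\frac{265}{132}} = \frac{16251}{9706} - \frac{5488032}{265} = - \frac{53262532077}{2572090}$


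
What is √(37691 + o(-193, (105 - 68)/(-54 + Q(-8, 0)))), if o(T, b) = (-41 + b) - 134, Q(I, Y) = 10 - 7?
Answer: √97577229/51 ≈ 193.69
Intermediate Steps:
Q(I, Y) = 3
o(T, b) = -175 + b
√(37691 + o(-193, (105 - 68)/(-54 + Q(-8, 0)))) = √(37691 + (-175 + (105 - 68)/(-54 + 3))) = √(37691 + (-175 + 37/(-51))) = √(37691 + (-175 + 37*(-1/51))) = √(37691 + (-175 - 37/51)) = √(37691 - 8962/51) = √(1913279/51) = √97577229/51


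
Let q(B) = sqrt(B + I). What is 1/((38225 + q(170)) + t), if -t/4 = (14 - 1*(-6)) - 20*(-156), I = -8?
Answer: 8555/219564021 - sqrt(2)/73188007 ≈ 3.8944e-5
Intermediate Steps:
q(B) = sqrt(-8 + B) (q(B) = sqrt(B - 8) = sqrt(-8 + B))
t = -12560 (t = -4*((14 - 1*(-6)) - 20*(-156)) = -4*((14 + 6) + 3120) = -4*(20 + 3120) = -4*3140 = -12560)
1/((38225 + q(170)) + t) = 1/((38225 + sqrt(-8 + 170)) - 12560) = 1/((38225 + sqrt(162)) - 12560) = 1/((38225 + 9*sqrt(2)) - 12560) = 1/(25665 + 9*sqrt(2))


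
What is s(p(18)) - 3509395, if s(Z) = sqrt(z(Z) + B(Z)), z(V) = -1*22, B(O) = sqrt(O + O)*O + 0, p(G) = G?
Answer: -3509395 + sqrt(86) ≈ -3.5094e+6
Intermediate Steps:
B(O) = sqrt(2)*O**(3/2) (B(O) = sqrt(2*O)*O + 0 = (sqrt(2)*sqrt(O))*O + 0 = sqrt(2)*O**(3/2) + 0 = sqrt(2)*O**(3/2))
z(V) = -22
s(Z) = sqrt(-22 + sqrt(2)*Z**(3/2))
s(p(18)) - 3509395 = sqrt(-22 + sqrt(2)*18**(3/2)) - 3509395 = sqrt(-22 + sqrt(2)*(54*sqrt(2))) - 3509395 = sqrt(-22 + 108) - 3509395 = sqrt(86) - 3509395 = -3509395 + sqrt(86)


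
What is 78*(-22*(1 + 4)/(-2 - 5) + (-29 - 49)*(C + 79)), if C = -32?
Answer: -1993056/7 ≈ -2.8472e+5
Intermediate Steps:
78*(-22*(1 + 4)/(-2 - 5) + (-29 - 49)*(C + 79)) = 78*(-22*(1 + 4)/(-2 - 5) + (-29 - 49)*(-32 + 79)) = 78*(-110/(-7) - 78*47) = 78*(-110*(-1)/7 - 3666) = 78*(-22*(-5/7) - 3666) = 78*(110/7 - 3666) = 78*(-25552/7) = -1993056/7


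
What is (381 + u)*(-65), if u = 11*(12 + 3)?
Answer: -35490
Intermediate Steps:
u = 165 (u = 11*15 = 165)
(381 + u)*(-65) = (381 + 165)*(-65) = 546*(-65) = -35490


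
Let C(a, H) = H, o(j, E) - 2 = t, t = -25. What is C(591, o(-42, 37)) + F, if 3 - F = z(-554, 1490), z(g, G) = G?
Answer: -1510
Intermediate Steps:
o(j, E) = -23 (o(j, E) = 2 - 25 = -23)
F = -1487 (F = 3 - 1*1490 = 3 - 1490 = -1487)
C(591, o(-42, 37)) + F = -23 - 1487 = -1510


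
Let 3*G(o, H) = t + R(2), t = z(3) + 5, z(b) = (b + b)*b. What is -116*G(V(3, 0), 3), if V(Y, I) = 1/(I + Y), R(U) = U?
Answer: -2900/3 ≈ -966.67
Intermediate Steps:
z(b) = 2*b² (z(b) = (2*b)*b = 2*b²)
t = 23 (t = 2*3² + 5 = 2*9 + 5 = 18 + 5 = 23)
G(o, H) = 25/3 (G(o, H) = (23 + 2)/3 = (⅓)*25 = 25/3)
-116*G(V(3, 0), 3) = -116*25/3 = -2900/3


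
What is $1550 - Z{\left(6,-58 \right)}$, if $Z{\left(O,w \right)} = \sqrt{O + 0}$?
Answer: $1550 - \sqrt{6} \approx 1547.6$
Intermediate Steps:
$Z{\left(O,w \right)} = \sqrt{O}$
$1550 - Z{\left(6,-58 \right)} = 1550 - \sqrt{6}$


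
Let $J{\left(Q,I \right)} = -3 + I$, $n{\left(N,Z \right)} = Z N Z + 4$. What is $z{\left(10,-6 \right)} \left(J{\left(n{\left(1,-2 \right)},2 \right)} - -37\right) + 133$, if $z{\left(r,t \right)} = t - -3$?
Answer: $25$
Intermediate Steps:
$n{\left(N,Z \right)} = 4 + N Z^{2}$ ($n{\left(N,Z \right)} = N Z Z + 4 = N Z^{2} + 4 = 4 + N Z^{2}$)
$z{\left(r,t \right)} = 3 + t$ ($z{\left(r,t \right)} = t + 3 = 3 + t$)
$z{\left(10,-6 \right)} \left(J{\left(n{\left(1,-2 \right)},2 \right)} - -37\right) + 133 = \left(3 - 6\right) \left(\left(-3 + 2\right) - -37\right) + 133 = - 3 \left(-1 + 37\right) + 133 = \left(-3\right) 36 + 133 = -108 + 133 = 25$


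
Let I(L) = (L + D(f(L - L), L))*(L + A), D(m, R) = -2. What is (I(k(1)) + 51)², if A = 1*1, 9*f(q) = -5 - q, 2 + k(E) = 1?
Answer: 2601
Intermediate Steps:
k(E) = -1 (k(E) = -2 + 1 = -1)
f(q) = -5/9 - q/9 (f(q) = (-5 - q)/9 = -5/9 - q/9)
A = 1
I(L) = (1 + L)*(-2 + L) (I(L) = (L - 2)*(L + 1) = (-2 + L)*(1 + L) = (1 + L)*(-2 + L))
(I(k(1)) + 51)² = ((-2 + (-1)² - 1*(-1)) + 51)² = ((-2 + 1 + 1) + 51)² = (0 + 51)² = 51² = 2601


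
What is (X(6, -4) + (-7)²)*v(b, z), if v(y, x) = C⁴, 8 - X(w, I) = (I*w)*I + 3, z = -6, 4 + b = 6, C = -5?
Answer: -26250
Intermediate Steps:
b = 2 (b = -4 + 6 = 2)
X(w, I) = 5 - w*I² (X(w, I) = 8 - ((I*w)*I + 3) = 8 - (w*I² + 3) = 8 - (3 + w*I²) = 8 + (-3 - w*I²) = 5 - w*I²)
v(y, x) = 625 (v(y, x) = (-5)⁴ = 625)
(X(6, -4) + (-7)²)*v(b, z) = ((5 - 1*6*(-4)²) + (-7)²)*625 = ((5 - 1*6*16) + 49)*625 = ((5 - 96) + 49)*625 = (-91 + 49)*625 = -42*625 = -26250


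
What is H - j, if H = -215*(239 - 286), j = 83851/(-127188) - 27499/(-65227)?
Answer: 83833978192345/8296091676 ≈ 10105.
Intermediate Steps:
j = -1971806365/8296091676 (j = 83851*(-1/127188) - 27499*(-1/65227) = -83851/127188 + 27499/65227 = -1971806365/8296091676 ≈ -0.23768)
H = 10105 (H = -215*(-47) = 10105)
H - j = 10105 - 1*(-1971806365/8296091676) = 10105 + 1971806365/8296091676 = 83833978192345/8296091676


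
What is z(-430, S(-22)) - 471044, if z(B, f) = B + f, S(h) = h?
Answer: -471496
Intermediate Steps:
z(-430, S(-22)) - 471044 = (-430 - 22) - 471044 = -452 - 471044 = -471496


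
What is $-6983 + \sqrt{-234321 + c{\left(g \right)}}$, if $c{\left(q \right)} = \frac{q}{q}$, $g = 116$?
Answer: $-6983 + 4 i \sqrt{14645} \approx -6983.0 + 484.07 i$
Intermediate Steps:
$c{\left(q \right)} = 1$
$-6983 + \sqrt{-234321 + c{\left(g \right)}} = -6983 + \sqrt{-234321 + 1} = -6983 + \sqrt{-234320} = -6983 + 4 i \sqrt{14645}$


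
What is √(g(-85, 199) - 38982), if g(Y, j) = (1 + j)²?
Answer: √1018 ≈ 31.906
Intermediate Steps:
√(g(-85, 199) - 38982) = √((1 + 199)² - 38982) = √(200² - 38982) = √(40000 - 38982) = √1018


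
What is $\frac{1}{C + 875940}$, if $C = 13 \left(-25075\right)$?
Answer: $\frac{1}{549965} \approx 1.8183 \cdot 10^{-6}$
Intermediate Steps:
$C = -325975$
$\frac{1}{C + 875940} = \frac{1}{-325975 + 875940} = \frac{1}{549965}$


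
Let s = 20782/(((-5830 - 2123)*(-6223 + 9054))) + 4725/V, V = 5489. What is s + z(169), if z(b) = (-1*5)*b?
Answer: -9483877469458/11234956557 ≈ -844.14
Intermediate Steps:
z(b) = -5*b
s = 9660821207/11234956557 (s = 20782/(((-5830 - 2123)*(-6223 + 9054))) + 4725/5489 = 20782/((-7953*2831)) + 4725*(1/5489) = 20782/(-22514943) + 4725/5489 = 20782*(-1/22514943) + 4725/5489 = -20782/22514943 + 4725/5489 = 9660821207/11234956557 ≈ 0.85989)
s + z(169) = 9660821207/11234956557 - 5*169 = 9660821207/11234956557 - 845 = -9483877469458/11234956557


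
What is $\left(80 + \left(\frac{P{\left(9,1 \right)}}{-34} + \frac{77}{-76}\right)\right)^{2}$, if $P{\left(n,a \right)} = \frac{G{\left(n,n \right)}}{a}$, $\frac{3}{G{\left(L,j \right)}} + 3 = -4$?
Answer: $\frac{510468809841}{81793936} \approx 6240.9$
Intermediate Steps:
$G{\left(L,j \right)} = - \frac{3}{7}$ ($G{\left(L,j \right)} = \frac{3}{-3 - 4} = \frac{3}{-7} = 3 \left(- \frac{1}{7}\right) = - \frac{3}{7}$)
$P{\left(n,a \right)} = - \frac{3}{7 a}$
$\left(80 + \left(\frac{P{\left(9,1 \right)}}{-34} + \frac{77}{-76}\right)\right)^{2} = \left(80 + \left(\frac{\left(- \frac{3}{7}\right) 1^{-1}}{-34} + \frac{77}{-76}\right)\right)^{2} = \left(80 + \left(\left(- \frac{3}{7}\right) 1 \left(- \frac{1}{34}\right) + 77 \left(- \frac{1}{76}\right)\right)\right)^{2} = \left(80 - \frac{9049}{9044}\right)^{2} = \left(\frac{714471}{9044}\right)^{2} = \frac{510468809841}{81793936}$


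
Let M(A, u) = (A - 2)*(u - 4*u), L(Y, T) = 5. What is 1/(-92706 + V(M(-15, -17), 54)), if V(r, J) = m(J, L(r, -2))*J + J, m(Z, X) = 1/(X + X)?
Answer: -5/463233 ≈ -1.0794e-5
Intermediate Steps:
M(A, u) = -3*u*(-2 + A) (M(A, u) = (-2 + A)*(-3*u) = -3*u*(-2 + A))
m(Z, X) = 1/(2*X)
V(r, J) = 11*J/10 (V(r, J) = ((½)/5)*J + J = ((½)*(⅕))*J + J = J/10 + J = 11*J/10)
1/(-92706 + V(M(-15, -17), 54)) = 1/(-92706 + (11/10)*54) = 1/(-92706 + 297/5) = 1/(-463233/5) = -5/463233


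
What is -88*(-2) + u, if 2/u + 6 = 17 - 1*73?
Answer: 5455/31 ≈ 175.97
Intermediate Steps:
u = -1/31 (u = 2/(-6 + (17 - 1*73)) = 2/(-6 + (17 - 73)) = 2/(-6 - 56) = 2/(-62) = 2*(-1/62) = -1/31 ≈ -0.032258)
-88*(-2) + u = -88*(-2) - 1/31 = 176 - 1/31 = 5455/31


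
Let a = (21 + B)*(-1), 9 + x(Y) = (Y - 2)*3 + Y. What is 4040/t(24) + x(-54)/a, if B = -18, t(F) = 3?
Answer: 4271/3 ≈ 1423.7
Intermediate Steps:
x(Y) = -15 + 4*Y (x(Y) = -9 + ((Y - 2)*3 + Y) = -9 + ((-2 + Y)*3 + Y) = -9 + ((-6 + 3*Y) + Y) = -9 + (-6 + 4*Y) = -15 + 4*Y)
a = -3 (a = (21 - 18)*(-1) = 3*(-1) = -3)
4040/t(24) + x(-54)/a = 4040/3 + (-15 + 4*(-54))/(-3) = 4040*(⅓) + (-15 - 216)*(-⅓) = 4040/3 - 231*(-⅓) = 4040/3 + 77 = 4271/3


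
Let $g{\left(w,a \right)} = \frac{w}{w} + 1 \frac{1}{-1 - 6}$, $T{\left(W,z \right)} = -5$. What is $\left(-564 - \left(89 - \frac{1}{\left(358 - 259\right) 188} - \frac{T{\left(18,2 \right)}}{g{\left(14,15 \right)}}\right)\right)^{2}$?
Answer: $\frac{150361671462025}{346406544} \approx 4.3406 \cdot 10^{5}$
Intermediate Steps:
$g{\left(w,a \right)} = \frac{6}{7}$ ($g{\left(w,a \right)} = 1 + 1 \frac{1}{-1 - 6} = 1 + 1 \frac{1}{-7} = 1 + 1 \left(- \frac{1}{7}\right) = 1 - \frac{1}{7} = \frac{6}{7}$)
$\left(-564 - \left(89 - \frac{1}{\left(358 - 259\right) 188} - \frac{T{\left(18,2 \right)}}{g{\left(14,15 \right)}}\right)\right)^{2} = \left(-564 - \left(\frac{569}{6} - \frac{1}{\left(358 - 259\right) 188}\right)\right)^{2} = \left(-564 - \left(\frac{569}{6} - \frac{1}{99} \cdot \frac{1}{188}\right)\right)^{2} = \left(-564 + \left(\left(\frac{1}{99} \cdot \frac{1}{188} - \frac{35}{6}\right) - 89\right)\right)^{2} = \left(-564 + \left(\left(\frac{1}{18612} - \frac{35}{6}\right) - 89\right)\right)^{2} = \left(-564 - \frac{1765037}{18612}\right)^{2} = \left(- \frac{12262205}{18612}\right)^{2} = \frac{150361671462025}{346406544}$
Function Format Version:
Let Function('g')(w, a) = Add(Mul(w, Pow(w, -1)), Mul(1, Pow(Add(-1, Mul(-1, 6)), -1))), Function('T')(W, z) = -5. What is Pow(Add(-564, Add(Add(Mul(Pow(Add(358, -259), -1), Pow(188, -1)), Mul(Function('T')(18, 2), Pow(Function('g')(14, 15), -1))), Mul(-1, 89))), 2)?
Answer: Rational(150361671462025, 346406544) ≈ 4.3406e+5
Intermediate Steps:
Function('g')(w, a) = Rational(6, 7) (Function('g')(w, a) = Add(1, Mul(1, Pow(Add(-1, -6), -1))) = Add(1, Mul(1, Pow(-7, -1))) = Add(1, Mul(1, Rational(-1, 7))) = Add(1, Rational(-1, 7)) = Rational(6, 7))
Pow(Add(-564, Add(Add(Mul(Pow(Add(358, -259), -1), Pow(188, -1)), Mul(Function('T')(18, 2), Pow(Function('g')(14, 15), -1))), Mul(-1, 89))), 2) = Pow(Add(-564, Add(Add(Mul(Pow(Add(358, -259), -1), Pow(188, -1)), Mul(-5, Pow(Rational(6, 7), -1))), Mul(-1, 89))), 2) = Pow(Add(-564, Add(Add(Mul(Pow(99, -1), Rational(1, 188)), Mul(-5, Rational(7, 6))), -89)), 2) = Pow(Add(-564, Add(Add(Mul(Rational(1, 99), Rational(1, 188)), Rational(-35, 6)), -89)), 2) = Pow(Add(-564, Add(Add(Rational(1, 18612), Rational(-35, 6)), -89)), 2) = Pow(Add(-564, Add(Rational(-108569, 18612), -89)), 2) = Pow(Add(-564, Rational(-1765037, 18612)), 2) = Pow(Rational(-12262205, 18612), 2) = Rational(150361671462025, 346406544)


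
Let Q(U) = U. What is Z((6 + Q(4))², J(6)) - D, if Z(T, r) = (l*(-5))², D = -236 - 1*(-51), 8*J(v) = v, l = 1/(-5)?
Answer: 186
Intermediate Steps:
l = -⅕ ≈ -0.20000
J(v) = v/8
D = -185 (D = -236 + 51 = -185)
Z(T, r) = 1 (Z(T, r) = (-⅕*(-5))² = 1² = 1)
Z((6 + Q(4))², J(6)) - D = 1 - 1*(-185) = 1 + 185 = 186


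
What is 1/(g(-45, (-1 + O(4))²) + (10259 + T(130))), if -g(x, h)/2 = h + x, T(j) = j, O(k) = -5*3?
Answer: 1/9967 ≈ 0.00010033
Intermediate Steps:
O(k) = -15
g(x, h) = -2*h - 2*x (g(x, h) = -2*(h + x) = -2*h - 2*x)
1/(g(-45, (-1 + O(4))²) + (10259 + T(130))) = 1/((-2*(-1 - 15)² - 2*(-45)) + (10259 + 130)) = 1/((-2*(-16)² + 90) + 10389) = 1/((-2*256 + 90) + 10389) = 1/((-512 + 90) + 10389) = 1/(-422 + 10389) = 1/9967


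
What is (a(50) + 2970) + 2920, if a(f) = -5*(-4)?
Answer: 5910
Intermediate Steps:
a(f) = 20
(a(50) + 2970) + 2920 = (20 + 2970) + 2920 = 2990 + 2920 = 5910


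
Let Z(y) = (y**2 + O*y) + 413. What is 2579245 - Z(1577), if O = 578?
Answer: -819603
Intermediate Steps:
Z(y) = 413 + y**2 + 578*y (Z(y) = (y**2 + 578*y) + 413 = 413 + y**2 + 578*y)
2579245 - Z(1577) = 2579245 - (413 + 1577**2 + 578*1577) = 2579245 - (413 + 2486929 + 911506) = 2579245 - 1*3398848 = 2579245 - 3398848 = -819603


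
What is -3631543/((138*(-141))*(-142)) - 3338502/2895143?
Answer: -19738237507721/7999384334148 ≈ -2.4675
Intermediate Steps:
-3631543/((138*(-141))*(-142)) - 3338502/2895143 = -3631543/((-19458*(-142))) - 3338502*1/2895143 = -3631543/2763036 - 3338502/2895143 = -19738237507721/7999384334148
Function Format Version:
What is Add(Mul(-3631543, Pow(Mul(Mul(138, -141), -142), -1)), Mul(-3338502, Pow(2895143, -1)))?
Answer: Rational(-19738237507721, 7999384334148) ≈ -2.4675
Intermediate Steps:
Add(Mul(-3631543, Pow(Mul(Mul(138, -141), -142), -1)), Mul(-3338502, Pow(2895143, -1))) = Add(Mul(-3631543, Pow(Mul(-19458, -142), -1)), Mul(-3338502, Rational(1, 2895143))) = Add(Mul(-3631543, Pow(2763036, -1)), Rational(-3338502, 2895143)) = Add(Mul(-3631543, Rational(1, 2763036)), Rational(-3338502, 2895143)) = Add(Rational(-3631543, 2763036), Rational(-3338502, 2895143)) = Rational(-19738237507721, 7999384334148)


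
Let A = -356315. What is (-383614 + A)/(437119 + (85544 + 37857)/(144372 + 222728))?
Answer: -271627935900/160466508301 ≈ -1.6927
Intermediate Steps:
(-383614 + A)/(437119 + (85544 + 37857)/(144372 + 222728)) = (-383614 - 356315)/(437119 + (85544 + 37857)/(144372 + 222728)) = -739929/(437119 + 123401/367100) = -739929/160466508301/367100 = -739929*367100/160466508301 = -271627935900/160466508301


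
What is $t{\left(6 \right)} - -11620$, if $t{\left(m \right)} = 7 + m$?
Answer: $11633$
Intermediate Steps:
$t{\left(6 \right)} - -11620 = \left(7 + 6\right) - -11620 = 13 + 11620 = 11633$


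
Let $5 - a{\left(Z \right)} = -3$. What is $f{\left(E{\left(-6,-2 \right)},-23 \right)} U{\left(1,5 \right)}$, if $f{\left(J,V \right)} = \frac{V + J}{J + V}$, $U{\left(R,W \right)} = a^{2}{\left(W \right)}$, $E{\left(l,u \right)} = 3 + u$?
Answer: $64$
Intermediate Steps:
$a{\left(Z \right)} = 8$ ($a{\left(Z \right)} = 5 - -3 = 5 + 3 = 8$)
$U{\left(R,W \right)} = 64$ ($U{\left(R,W \right)} = 8^{2} = 64$)
$f{\left(J,V \right)} = 1$ ($f{\left(J,V \right)} = \frac{J + V}{J + V} = 1$)
$f{\left(E{\left(-6,-2 \right)},-23 \right)} U{\left(1,5 \right)} = 1 \cdot 64 = 64$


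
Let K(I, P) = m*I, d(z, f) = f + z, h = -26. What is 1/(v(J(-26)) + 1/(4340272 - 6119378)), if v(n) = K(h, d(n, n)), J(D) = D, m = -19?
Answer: 1779106/878878363 ≈ 0.0020243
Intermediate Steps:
K(I, P) = -19*I
v(n) = 494 (v(n) = -19*(-26) = 494)
1/(v(J(-26)) + 1/(4340272 - 6119378)) = 1/(494 + 1/(4340272 - 6119378)) = 1/(494 + 1/(-1779106)) = 1/(494 - 1/1779106) = 1/(878878363/1779106) = 1779106/878878363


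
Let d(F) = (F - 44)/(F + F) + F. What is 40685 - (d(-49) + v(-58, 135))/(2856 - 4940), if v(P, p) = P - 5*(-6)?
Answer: 8309171467/204232 ≈ 40685.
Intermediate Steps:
v(P, p) = 30 + P (v(P, p) = P + 30 = 30 + P)
d(F) = F + (-44 + F)/(2*F) (d(F) = (-44 + F)/((2*F)) + F = (-44 + F)*(1/(2*F)) + F = (-44 + F)/(2*F) + F = F + (-44 + F)/(2*F))
40685 - (d(-49) + v(-58, 135))/(2856 - 4940) = 40685 - ((½ - 49 - 22/(-49)) + (30 - 58))/(2856 - 4940) = 40685 - ((½ - 49 - 22*(-1/49)) - 28)/(-2084) = 40685 - ((½ - 49 + 22/49) - 28)*(-1)/2084 = 40685 - (-4709/98 - 28)*(-1)/2084 = 40685 - (-7453)*(-1)/(98*2084) = 40685 - 1*7453/204232 = 40685 - 7453/204232 = 8309171467/204232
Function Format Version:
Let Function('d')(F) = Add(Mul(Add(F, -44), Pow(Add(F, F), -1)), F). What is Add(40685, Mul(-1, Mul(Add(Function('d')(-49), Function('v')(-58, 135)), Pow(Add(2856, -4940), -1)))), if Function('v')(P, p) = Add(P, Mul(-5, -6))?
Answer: Rational(8309171467, 204232) ≈ 40685.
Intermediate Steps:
Function('v')(P, p) = Add(30, P) (Function('v')(P, p) = Add(P, 30) = Add(30, P))
Function('d')(F) = Add(F, Mul(Rational(1, 2), Pow(F, -1), Add(-44, F))) (Function('d')(F) = Add(Mul(Add(-44, F), Pow(Mul(2, F), -1)), F) = Add(Mul(Add(-44, F), Mul(Rational(1, 2), Pow(F, -1))), F) = Add(Mul(Rational(1, 2), Pow(F, -1), Add(-44, F)), F) = Add(F, Mul(Rational(1, 2), Pow(F, -1), Add(-44, F))))
Add(40685, Mul(-1, Mul(Add(Function('d')(-49), Function('v')(-58, 135)), Pow(Add(2856, -4940), -1)))) = Add(40685, Mul(-1, Mul(Add(Add(Rational(1, 2), -49, Mul(-22, Pow(-49, -1))), Add(30, -58)), Pow(Add(2856, -4940), -1)))) = Add(40685, Mul(-1, Mul(Add(Add(Rational(1, 2), -49, Mul(-22, Rational(-1, 49))), -28), Pow(-2084, -1)))) = Add(40685, Mul(-1, Mul(Add(Add(Rational(1, 2), -49, Rational(22, 49)), -28), Rational(-1, 2084)))) = Add(40685, Mul(-1, Mul(Add(Rational(-4709, 98), -28), Rational(-1, 2084)))) = Add(40685, Mul(-1, Mul(Rational(-7453, 98), Rational(-1, 2084)))) = Add(40685, Mul(-1, Rational(7453, 204232))) = Add(40685, Rational(-7453, 204232)) = Rational(8309171467, 204232)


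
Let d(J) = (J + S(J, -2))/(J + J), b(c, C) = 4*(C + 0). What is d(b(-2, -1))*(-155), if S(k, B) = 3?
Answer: -155/8 ≈ -19.375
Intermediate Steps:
b(c, C) = 4*C
d(J) = (3 + J)/(2*J) (d(J) = (J + 3)/(J + J) = (3 + J)/((2*J)) = (3 + J)*(1/(2*J)) = (3 + J)/(2*J))
d(b(-2, -1))*(-155) = ((3 + 4*(-1))/(2*((4*(-1)))))*(-155) = ((1/2)*(3 - 4)/(-4))*(-155) = ((1/2)*(-1/4)*(-1))*(-155) = (1/8)*(-155) = -155/8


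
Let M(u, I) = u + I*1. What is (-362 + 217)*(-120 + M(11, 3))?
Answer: 15370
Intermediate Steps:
M(u, I) = I + u (M(u, I) = u + I = I + u)
(-362 + 217)*(-120 + M(11, 3)) = (-362 + 217)*(-120 + (3 + 11)) = -145*(-120 + 14) = -145*(-106) = 15370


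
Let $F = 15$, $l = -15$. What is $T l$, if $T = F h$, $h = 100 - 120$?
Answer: $4500$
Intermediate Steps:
$h = -20$
$T = -300$ ($T = 15 \left(-20\right) = -300$)
$T l = \left(-300\right) \left(-15\right) = 4500$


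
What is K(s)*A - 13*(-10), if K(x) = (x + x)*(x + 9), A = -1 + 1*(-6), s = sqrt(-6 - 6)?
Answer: 298 - 252*I*sqrt(3) ≈ 298.0 - 436.48*I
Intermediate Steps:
s = 2*I*sqrt(3) (s = sqrt(-12) = 2*I*sqrt(3) ≈ 3.4641*I)
A = -7 (A = -1 - 6 = -7)
K(x) = 2*x*(9 + x) (K(x) = (2*x)*(9 + x) = 2*x*(9 + x))
K(s)*A - 13*(-10) = (2*(2*I*sqrt(3))*(9 + 2*I*sqrt(3)))*(-7) - 13*(-10) = (4*I*sqrt(3)*(9 + 2*I*sqrt(3)))*(-7) + 130 = -28*I*sqrt(3)*(9 + 2*I*sqrt(3)) + 130 = 130 - 28*I*sqrt(3)*(9 + 2*I*sqrt(3))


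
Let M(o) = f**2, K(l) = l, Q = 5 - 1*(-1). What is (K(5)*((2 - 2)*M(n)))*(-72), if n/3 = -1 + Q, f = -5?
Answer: 0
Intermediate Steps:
Q = 6 (Q = 5 + 1 = 6)
n = 15 (n = 3*(-1 + 6) = 3*5 = 15)
M(o) = 25 (M(o) = (-5)**2 = 25)
(K(5)*((2 - 2)*M(n)))*(-72) = (5*((2 - 2)*25))*(-72) = (5*(0*25))*(-72) = (5*0)*(-72) = 0*(-72) = 0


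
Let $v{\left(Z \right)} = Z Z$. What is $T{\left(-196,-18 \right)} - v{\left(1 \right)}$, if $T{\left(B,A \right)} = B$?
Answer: $-197$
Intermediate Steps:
$v{\left(Z \right)} = Z^{2}$
$T{\left(-196,-18 \right)} - v{\left(1 \right)} = -196 - 1^{2} = -196 - 1 = -197$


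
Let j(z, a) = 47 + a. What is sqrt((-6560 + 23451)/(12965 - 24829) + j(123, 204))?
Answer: 3*sqrt(975805102)/5932 ≈ 15.798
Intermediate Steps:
sqrt((-6560 + 23451)/(12965 - 24829) + j(123, 204)) = sqrt((-6560 + 23451)/(12965 - 24829) + (47 + 204)) = sqrt(16891/(-11864) + 251) = sqrt(16891*(-1/11864) + 251) = sqrt(-16891/11864 + 251) = sqrt(2960973/11864) = 3*sqrt(975805102)/5932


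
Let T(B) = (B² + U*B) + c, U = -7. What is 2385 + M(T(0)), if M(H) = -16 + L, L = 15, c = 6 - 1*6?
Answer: 2384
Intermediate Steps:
c = 0 (c = 6 - 6 = 0)
T(B) = B² - 7*B (T(B) = (B² - 7*B) + 0 = B² - 7*B)
M(H) = -1 (M(H) = -16 + 15 = -1)
2385 + M(T(0)) = 2385 - 1 = 2384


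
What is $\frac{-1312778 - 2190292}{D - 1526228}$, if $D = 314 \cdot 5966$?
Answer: $- \frac{1751535}{173548} \approx -10.093$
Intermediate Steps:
$D = 1873324$
$\frac{-1312778 - 2190292}{D - 1526228} = \frac{-1312778 - 2190292}{1873324 - 1526228} = - \frac{3503070}{347096} = \left(-3503070\right) \frac{1}{347096} = - \frac{1751535}{173548}$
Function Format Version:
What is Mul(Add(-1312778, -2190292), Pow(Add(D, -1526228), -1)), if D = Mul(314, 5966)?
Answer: Rational(-1751535, 173548) ≈ -10.093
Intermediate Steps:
D = 1873324
Mul(Add(-1312778, -2190292), Pow(Add(D, -1526228), -1)) = Mul(Add(-1312778, -2190292), Pow(Add(1873324, -1526228), -1)) = Mul(-3503070, Pow(347096, -1)) = Mul(-3503070, Rational(1, 347096)) = Rational(-1751535, 173548)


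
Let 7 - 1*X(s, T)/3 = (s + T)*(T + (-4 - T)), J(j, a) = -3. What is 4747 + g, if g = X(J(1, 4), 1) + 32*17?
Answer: 5288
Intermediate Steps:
X(s, T) = 21 + 12*T + 12*s (X(s, T) = 21 - 3*(s + T)*(T + (-4 - T)) = 21 - 3*(T + s)*(-4) = 21 - 3*(-4*T - 4*s) = 21 + (12*T + 12*s) = 21 + 12*T + 12*s)
g = 541 (g = (21 + 12*1 + 12*(-3)) + 32*17 = (21 + 12 - 36) + 544 = -3 + 544 = 541)
4747 + g = 4747 + 541 = 5288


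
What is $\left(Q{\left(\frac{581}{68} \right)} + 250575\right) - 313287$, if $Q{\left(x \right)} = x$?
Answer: $- \frac{4263835}{68} \approx -62703.0$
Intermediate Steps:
$\left(Q{\left(\frac{581}{68} \right)} + 250575\right) - 313287 = \left(\frac{581}{68} + 250575\right) - 313287 = \frac{17039681}{68} - 313287 = - \frac{4263835}{68}$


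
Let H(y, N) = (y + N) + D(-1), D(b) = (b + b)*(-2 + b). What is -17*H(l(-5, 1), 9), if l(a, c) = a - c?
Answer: -153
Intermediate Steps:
D(b) = 2*b*(-2 + b) (D(b) = (2*b)*(-2 + b) = 2*b*(-2 + b))
H(y, N) = 6 + N + y (H(y, N) = (y + N) + 2*(-1)*(-2 - 1) = (N + y) + 2*(-1)*(-3) = (N + y) + 6 = 6 + N + y)
-17*H(l(-5, 1), 9) = -17*(6 + 9 + (-5 - 1*1)) = -17*(6 + 9 + (-5 - 1)) = -17*(6 + 9 - 6) = -17*9 = -153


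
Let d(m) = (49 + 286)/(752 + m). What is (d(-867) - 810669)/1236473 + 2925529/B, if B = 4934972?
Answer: -7822562711/124529788444 ≈ -0.062817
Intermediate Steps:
d(m) = 335/(752 + m)
(d(-867) - 810669)/1236473 + 2925529/B = (335/(752 - 867) - 810669)/1236473 + 2925529/4934972 = (335/(-115) - 810669)*(1/1236473) + 2925529*(1/4934972) = (335*(-1/115) - 810669)*(1/1236473) + 2925529/4934972 = (-67/23 - 810669)*(1/1236473) + 2925529/4934972 = -18645454/23*1/1236473 + 2925529/4934972 = -18645454/28438879 + 2925529/4934972 = -7822562711/124529788444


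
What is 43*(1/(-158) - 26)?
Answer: -176687/158 ≈ -1118.3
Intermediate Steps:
43*(1/(-158) - 26) = 43*(-1/158 - 26) = 43*(-4109/158) = -176687/158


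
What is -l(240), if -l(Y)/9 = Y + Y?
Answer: 4320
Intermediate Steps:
l(Y) = -18*Y (l(Y) = -9*(Y + Y) = -18*Y)
-l(240) = -(-18)*240 = -1*(-4320) = 4320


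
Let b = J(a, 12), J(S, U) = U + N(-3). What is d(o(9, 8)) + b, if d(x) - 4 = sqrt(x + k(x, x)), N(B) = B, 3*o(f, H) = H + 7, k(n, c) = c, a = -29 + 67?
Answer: 13 + sqrt(10) ≈ 16.162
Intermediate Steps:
a = 38
o(f, H) = 7/3 + H/3 (o(f, H) = (H + 7)/3 = (7 + H)/3 = 7/3 + H/3)
d(x) = 4 + sqrt(2)*sqrt(x) (d(x) = 4 + sqrt(x + x) = 4 + sqrt(2*x) = 4 + sqrt(2)*sqrt(x))
J(S, U) = -3 + U (J(S, U) = U - 3 = -3 + U)
b = 9 (b = -3 + 12 = 9)
d(o(9, 8)) + b = (4 + sqrt(2)*sqrt(7/3 + (1/3)*8)) + 9 = (4 + sqrt(2)*sqrt(7/3 + 8/3)) + 9 = (4 + sqrt(2)*sqrt(5)) + 9 = (4 + sqrt(10)) + 9 = 13 + sqrt(10)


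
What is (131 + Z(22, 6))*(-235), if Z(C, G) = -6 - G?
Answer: -27965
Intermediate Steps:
(131 + Z(22, 6))*(-235) = (131 + (-6 - 1*6))*(-235) = (131 + (-6 - 6))*(-235) = (131 - 12)*(-235) = 119*(-235) = -27965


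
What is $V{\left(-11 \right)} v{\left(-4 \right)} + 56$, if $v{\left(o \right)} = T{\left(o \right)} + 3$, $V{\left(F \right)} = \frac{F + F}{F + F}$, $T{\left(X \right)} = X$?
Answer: $55$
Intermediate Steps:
$V{\left(F \right)} = 1$ ($V{\left(F \right)} = \frac{2 F}{2 F} = 2 F \frac{1}{2 F} = 1$)
$v{\left(o \right)} = 3 + o$ ($v{\left(o \right)} = o + 3 = 3 + o$)
$V{\left(-11 \right)} v{\left(-4 \right)} + 56 = 1 \left(3 - 4\right) + 56 = 1 \left(-1\right) + 56 = -1 + 56 = 55$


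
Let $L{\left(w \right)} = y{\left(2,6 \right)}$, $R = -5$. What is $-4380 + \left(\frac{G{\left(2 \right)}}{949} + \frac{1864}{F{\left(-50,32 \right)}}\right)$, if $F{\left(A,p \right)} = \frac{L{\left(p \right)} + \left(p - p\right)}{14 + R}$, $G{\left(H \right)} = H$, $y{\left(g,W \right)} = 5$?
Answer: $- \frac{4862666}{4745} \approx -1024.8$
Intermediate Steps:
$L{\left(w \right)} = 5$
$F{\left(A,p \right)} = \frac{5}{9}$ ($F{\left(A,p \right)} = \frac{5 + \left(p - p\right)}{14 - 5} = \frac{5 + 0}{9} = 5 \cdot \frac{1}{9} = \frac{5}{9}$)
$-4380 + \left(\frac{G{\left(2 \right)}}{949} + \frac{1864}{F{\left(-50,32 \right)}}\right) = -4380 + \left(\frac{2}{949} + \frac{1864}{\frac{5}{9}}\right) = -4380 + \left(2 \cdot \frac{1}{949} + 1864 \cdot \frac{9}{5}\right) = -4380 + \left(\frac{2}{949} + \frac{16776}{5}\right) = -4380 + \frac{15920434}{4745} = - \frac{4862666}{4745}$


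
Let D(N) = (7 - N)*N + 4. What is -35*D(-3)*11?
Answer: 10010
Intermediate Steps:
D(N) = 4 + N*(7 - N) (D(N) = N*(7 - N) + 4 = 4 + N*(7 - N))
-35*D(-3)*11 = -35*(4 - 1*(-3)**2 + 7*(-3))*11 = -35*(4 - 1*9 - 21)*11 = -35*(4 - 9 - 21)*11 = -35*(-26)*11 = 910*11 = 10010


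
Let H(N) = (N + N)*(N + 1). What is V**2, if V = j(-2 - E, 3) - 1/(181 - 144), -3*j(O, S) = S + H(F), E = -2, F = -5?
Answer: 2540836/12321 ≈ 206.22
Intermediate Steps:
H(N) = 2*N*(1 + N) (H(N) = (2*N)*(1 + N) = 2*N*(1 + N))
j(O, S) = -40/3 - S/3 (j(O, S) = -(S + 2*(-5)*(1 - 5))/3 = -(S + 2*(-5)*(-4))/3 = -(S + 40)/3 = -(40 + S)/3 = -40/3 - S/3)
V = -1594/111 (V = (-40/3 - 1/3*3) - 1/(181 - 144) = (-40/3 - 1) - 1/37 = -43/3 - 1*1/37 = -43/3 - 1/37 = -1594/111 ≈ -14.360)
V**2 = (-1594/111)**2 = 2540836/12321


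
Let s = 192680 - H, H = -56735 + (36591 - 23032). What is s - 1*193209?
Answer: 42647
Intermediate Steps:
H = -43176 (H = -56735 + 13559 = -43176)
s = 235856 (s = 192680 - 1*(-43176) = 192680 + 43176 = 235856)
s - 1*193209 = 235856 - 1*193209 = 235856 - 193209 = 42647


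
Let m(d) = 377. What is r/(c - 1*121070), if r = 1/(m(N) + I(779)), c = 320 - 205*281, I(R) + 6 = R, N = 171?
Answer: -1/205108250 ≈ -4.8755e-9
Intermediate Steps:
I(R) = -6 + R
c = -57285 (c = 320 - 57605 = -57285)
r = 1/1150 (r = 1/(377 + (-6 + 779)) = 1/(377 + 773) = 1/1150 ≈ 0.00086956)
r/(c - 1*121070) = 1/(1150*(-57285 - 1*121070)) = 1/(1150*(-57285 - 121070)) = (1/1150)/(-178355) = (1/1150)*(-1/178355) = -1/205108250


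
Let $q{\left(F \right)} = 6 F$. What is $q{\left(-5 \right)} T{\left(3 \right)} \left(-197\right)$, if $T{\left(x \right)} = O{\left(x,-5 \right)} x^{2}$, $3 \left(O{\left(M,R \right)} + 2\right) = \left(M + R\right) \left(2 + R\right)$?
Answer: $0$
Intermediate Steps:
$O{\left(M,R \right)} = -2 + \frac{\left(2 + R\right) \left(M + R\right)}{3}$ ($O{\left(M,R \right)} = -2 + \frac{\left(M + R\right) \left(2 + R\right)}{3} = -2 + \frac{\left(2 + R\right) \left(M + R\right)}{3}$)
$T{\left(x \right)} = x^{2} \left(3 - x\right)$ ($T{\left(x \right)} = \left(-2 + \frac{\left(-5\right)^{2}}{3} + \frac{2 x}{3} + \frac{2}{3} \left(-5\right) + \frac{1}{3} x \left(-5\right)\right) x^{2} = \left(-2 + \frac{1}{3} \cdot 25 + \frac{2 x}{3} - \frac{10}{3} - \frac{5 x}{3}\right) x^{2} = \left(-2 + \frac{25}{3} + \frac{2 x}{3} - \frac{10}{3} - \frac{5 x}{3}\right) x^{2} = \left(3 - x\right) x^{2} = x^{2} \left(3 - x\right)$)
$q{\left(-5 \right)} T{\left(3 \right)} \left(-197\right) = 6 \left(-5\right) 3^{2} \left(3 - 3\right) \left(-197\right) = - 30 \cdot 9 \left(3 - 3\right) \left(-197\right) = - 30 \cdot 9 \cdot 0 \left(-197\right) = \left(-30\right) 0 \left(-197\right) = 0 \left(-197\right) = 0$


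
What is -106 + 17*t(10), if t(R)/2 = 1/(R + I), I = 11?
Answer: -2192/21 ≈ -104.38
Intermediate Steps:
t(R) = 2/(11 + R) (t(R) = 2/(R + 11) = 2/(11 + R))
-106 + 17*t(10) = -106 + 17*(2/(11 + 10)) = -106 + 17*(2/21) = -106 + 34/21 = -2192/21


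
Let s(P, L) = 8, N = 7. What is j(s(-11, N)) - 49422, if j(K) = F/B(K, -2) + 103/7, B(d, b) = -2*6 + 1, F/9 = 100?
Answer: -3810661/77 ≈ -49489.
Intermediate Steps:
F = 900 (F = 9*100 = 900)
B(d, b) = -11 (B(d, b) = -12 + 1 = -11)
j(K) = -5167/77 (j(K) = 900/(-11) + 103/7 = 900*(-1/11) + 103*(⅐) = -900/11 + 103/7 = -5167/77)
j(s(-11, N)) - 49422 = -5167/77 - 49422 = -3810661/77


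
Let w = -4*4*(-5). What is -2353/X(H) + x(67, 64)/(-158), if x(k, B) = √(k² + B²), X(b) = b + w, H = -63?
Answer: -2353/17 - √8585/158 ≈ -139.00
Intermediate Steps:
w = 80 (w = -16*(-5) = 80)
X(b) = 80 + b (X(b) = b + 80 = 80 + b)
x(k, B) = √(B² + k²)
-2353/X(H) + x(67, 64)/(-158) = -2353/(80 - 63) + √(64² + 67²)/(-158) = -2353/17 + √(4096 + 4489)*(-1/158) = -2353*1/17 + √8585*(-1/158) = -2353/17 - √8585/158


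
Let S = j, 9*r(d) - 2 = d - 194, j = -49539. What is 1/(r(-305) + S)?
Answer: -9/446348 ≈ -2.0164e-5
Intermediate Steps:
r(d) = -64/3 + d/9 (r(d) = 2/9 + (d - 194)/9 = 2/9 + (-194 + d)/9 = 2/9 + (-194/9 + d/9) = -64/3 + d/9)
S = -49539
1/(r(-305) + S) = 1/((-64/3 + (1/9)*(-305)) - 49539) = 1/((-64/3 - 305/9) - 49539) = 1/(-497/9 - 49539) = 1/(-446348/9) = -9/446348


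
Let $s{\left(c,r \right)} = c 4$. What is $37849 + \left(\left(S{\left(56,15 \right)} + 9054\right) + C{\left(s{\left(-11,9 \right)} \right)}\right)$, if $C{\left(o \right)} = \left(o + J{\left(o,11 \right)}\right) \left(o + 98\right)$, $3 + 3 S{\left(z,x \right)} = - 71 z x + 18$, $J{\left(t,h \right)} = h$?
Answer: $25246$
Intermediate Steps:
$s{\left(c,r \right)} = 4 c$
$S{\left(z,x \right)} = 5 - \frac{71 x z}{3}$ ($S{\left(z,x \right)} = -1 + \frac{- 71 z x + 18}{3} = -1 + \frac{- 71 x z + 18}{3} = -1 + \frac{18 - 71 x z}{3} = -1 - \left(-6 + \frac{71 x z}{3}\right) = 5 - \frac{71 x z}{3}$)
$C{\left(o \right)} = \left(11 + o\right) \left(98 + o\right)$ ($C{\left(o \right)} = \left(o + 11\right) \left(o + 98\right) = \left(11 + o\right) \left(98 + o\right)$)
$37849 + \left(\left(S{\left(56,15 \right)} + 9054\right) + C{\left(s{\left(-11,9 \right)} \right)}\right) = 37849 + \left(\left(\left(5 - 355 \cdot 56\right) + 9054\right) + \left(1078 + \left(4 \left(-11\right)\right)^{2} + 109 \cdot 4 \left(-11\right)\right)\right) = 37849 + \left(\left(\left(5 - 19880\right) + 9054\right) + \left(1078 + \left(-44\right)^{2} + 109 \left(-44\right)\right)\right) = 37849 + \left(\left(-19875 + 9054\right) + \left(1078 + 1936 - 4796\right)\right) = 37849 - 12603 = 25246$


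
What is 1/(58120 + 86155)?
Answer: 1/144275 ≈ 6.9312e-6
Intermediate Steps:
1/(58120 + 86155) = 1/144275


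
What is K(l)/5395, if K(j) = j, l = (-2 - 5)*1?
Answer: -7/5395 ≈ -0.0012975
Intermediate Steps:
l = -7 (l = -7*1 = -7)
K(l)/5395 = -7/5395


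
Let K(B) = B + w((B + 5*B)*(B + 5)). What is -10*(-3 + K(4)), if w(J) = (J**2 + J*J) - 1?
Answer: -933120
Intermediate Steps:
w(J) = -1 + 2*J**2 (w(J) = (J**2 + J**2) - 1 = 2*J**2 - 1 = -1 + 2*J**2)
K(B) = -1 + B + 72*B**2*(5 + B)**2 (K(B) = B + (-1 + 2*((B + 5*B)*(B + 5))**2) = B + (-1 + 2*((6*B)*(5 + B))**2) = B + (-1 + 2*(6*B*(5 + B))**2) = B + (-1 + 2*(36*B**2*(5 + B)**2)) = B + (-1 + 72*B**2*(5 + B)**2) = -1 + B + 72*B**2*(5 + B)**2)
-10*(-3 + K(4)) = -10*(-3 + (-1 + 4 + 72*4**2*(5 + 4)**2)) = -10*(-3 + (-1 + 4 + 72*16*9**2)) = -10*(-3 + (-1 + 4 + 72*16*81)) = -10*(-3 + (-1 + 4 + 93312)) = -10*(-3 + 93315) = -10*93312 = -933120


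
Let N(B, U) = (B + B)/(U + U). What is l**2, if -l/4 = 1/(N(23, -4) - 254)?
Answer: 256/1079521 ≈ 0.00023714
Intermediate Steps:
N(B, U) = B/U (N(B, U) = (2*B)/((2*U)) = (2*B)*(1/(2*U)) = B/U)
l = 16/1039 (l = -4/(23/(-4) - 254) = -4/(23*(-1/4) - 254) = -4/(-23/4 - 254) = -4/(-1039/4) = -4*(-4/1039) = 16/1039 ≈ 0.015399)
l**2 = (16/1039)**2 = 256/1079521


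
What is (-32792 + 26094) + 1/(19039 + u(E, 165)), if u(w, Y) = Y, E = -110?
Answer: -128628391/19204 ≈ -6698.0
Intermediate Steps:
(-32792 + 26094) + 1/(19039 + u(E, 165)) = (-32792 + 26094) + 1/(19039 + 165) = -6698 + 1/19204 = -128628391/19204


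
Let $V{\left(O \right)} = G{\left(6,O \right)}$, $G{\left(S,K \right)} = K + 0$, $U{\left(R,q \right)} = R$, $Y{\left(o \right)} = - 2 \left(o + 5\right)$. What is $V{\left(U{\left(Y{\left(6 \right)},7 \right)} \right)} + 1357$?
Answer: $1335$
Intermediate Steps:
$Y{\left(o \right)} = -10 - 2 o$ ($Y{\left(o \right)} = - 2 \left(5 + o\right) = -10 - 2 o$)
$G{\left(S,K \right)} = K$
$V{\left(O \right)} = O$
$V{\left(U{\left(Y{\left(6 \right)},7 \right)} \right)} + 1357 = \left(-10 - 12\right) + 1357 = -22 + 1357 = 1335$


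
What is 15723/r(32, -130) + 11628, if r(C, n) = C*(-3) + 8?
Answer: 1007541/88 ≈ 11449.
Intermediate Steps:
r(C, n) = 8 - 3*C (r(C, n) = -3*C + 8 = 8 - 3*C)
15723/r(32, -130) + 11628 = 15723/(8 - 3*32) + 11628 = 15723/(8 - 96) + 11628 = 15723/(-88) + 11628 = 15723*(-1/88) + 11628 = -15723/88 + 11628 = 1007541/88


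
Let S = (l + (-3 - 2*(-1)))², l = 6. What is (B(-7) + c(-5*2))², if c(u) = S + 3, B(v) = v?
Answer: 441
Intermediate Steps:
S = 25 (S = (6 + (-3 - 2*(-1)))² = (6 + (-3 + 2))² = (6 - 1)² = 5² = 25)
c(u) = 28 (c(u) = 25 + 3 = 28)
(B(-7) + c(-5*2))² = (-7 + 28)² = 21² = 441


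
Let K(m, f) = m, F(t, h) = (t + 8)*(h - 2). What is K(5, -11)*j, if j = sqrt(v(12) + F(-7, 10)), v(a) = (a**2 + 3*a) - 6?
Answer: 5*sqrt(182) ≈ 67.454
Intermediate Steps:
F(t, h) = (-2 + h)*(8 + t) (F(t, h) = (8 + t)*(-2 + h) = (-2 + h)*(8 + t))
v(a) = -6 + a**2 + 3*a
j = sqrt(182) (j = sqrt((-6 + 12**2 + 3*12) + (-16 - 2*(-7) + 8*10 + 10*(-7))) = sqrt((-6 + 144 + 36) + (-16 + 14 + 80 - 70)) = sqrt(174 + 8) = sqrt(182) ≈ 13.491)
K(5, -11)*j = 5*sqrt(182)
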